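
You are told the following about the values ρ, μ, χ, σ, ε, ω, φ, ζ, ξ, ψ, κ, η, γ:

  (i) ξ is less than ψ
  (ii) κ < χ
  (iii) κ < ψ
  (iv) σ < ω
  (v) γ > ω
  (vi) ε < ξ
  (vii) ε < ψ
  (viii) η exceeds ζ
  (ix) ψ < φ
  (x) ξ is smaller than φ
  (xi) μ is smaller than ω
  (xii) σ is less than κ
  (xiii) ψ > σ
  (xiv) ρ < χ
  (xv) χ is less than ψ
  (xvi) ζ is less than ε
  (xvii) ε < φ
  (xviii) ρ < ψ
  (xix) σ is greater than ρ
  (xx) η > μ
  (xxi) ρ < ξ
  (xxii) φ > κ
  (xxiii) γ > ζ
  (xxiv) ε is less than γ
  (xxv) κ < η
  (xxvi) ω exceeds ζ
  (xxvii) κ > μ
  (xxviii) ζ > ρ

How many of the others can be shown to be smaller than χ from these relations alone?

4

The elements the relations force below χ are ρ, μ, σ, κ — no chain reaches any other.
That is 4.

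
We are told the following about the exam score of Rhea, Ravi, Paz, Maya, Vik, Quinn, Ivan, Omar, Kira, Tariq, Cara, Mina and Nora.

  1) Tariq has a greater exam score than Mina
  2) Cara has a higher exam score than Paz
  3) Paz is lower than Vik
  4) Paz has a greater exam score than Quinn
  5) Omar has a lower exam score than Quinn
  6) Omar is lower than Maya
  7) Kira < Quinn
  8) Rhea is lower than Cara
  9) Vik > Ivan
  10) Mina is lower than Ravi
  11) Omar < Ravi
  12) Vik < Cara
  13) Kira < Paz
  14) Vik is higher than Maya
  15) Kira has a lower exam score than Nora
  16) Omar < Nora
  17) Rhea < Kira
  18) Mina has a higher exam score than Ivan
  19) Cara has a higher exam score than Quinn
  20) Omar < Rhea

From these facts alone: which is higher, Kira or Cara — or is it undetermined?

Kira < Quinn and Quinn < Paz give Kira < Paz.
With Paz < Vik: Kira < Quinn < Paz < Vik.
Then Vik < Cara extends the chain to Cara.
So Cara is higher.

Cara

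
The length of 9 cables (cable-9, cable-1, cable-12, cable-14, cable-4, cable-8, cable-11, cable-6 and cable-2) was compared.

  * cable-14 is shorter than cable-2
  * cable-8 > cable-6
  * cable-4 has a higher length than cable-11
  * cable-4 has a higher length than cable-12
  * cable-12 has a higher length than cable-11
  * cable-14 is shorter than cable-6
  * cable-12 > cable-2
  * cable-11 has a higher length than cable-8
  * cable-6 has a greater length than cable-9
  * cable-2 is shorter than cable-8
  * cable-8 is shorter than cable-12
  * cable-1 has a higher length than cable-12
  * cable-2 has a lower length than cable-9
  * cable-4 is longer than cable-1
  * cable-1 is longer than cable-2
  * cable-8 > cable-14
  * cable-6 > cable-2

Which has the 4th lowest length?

cable-6

Piecing the relations together gives one ordering: cable-14 < cable-2 < cable-9 < cable-6 < cable-8 < cable-11 < cable-12 < cable-1 < cable-4.
The 4th smallest is cable-6.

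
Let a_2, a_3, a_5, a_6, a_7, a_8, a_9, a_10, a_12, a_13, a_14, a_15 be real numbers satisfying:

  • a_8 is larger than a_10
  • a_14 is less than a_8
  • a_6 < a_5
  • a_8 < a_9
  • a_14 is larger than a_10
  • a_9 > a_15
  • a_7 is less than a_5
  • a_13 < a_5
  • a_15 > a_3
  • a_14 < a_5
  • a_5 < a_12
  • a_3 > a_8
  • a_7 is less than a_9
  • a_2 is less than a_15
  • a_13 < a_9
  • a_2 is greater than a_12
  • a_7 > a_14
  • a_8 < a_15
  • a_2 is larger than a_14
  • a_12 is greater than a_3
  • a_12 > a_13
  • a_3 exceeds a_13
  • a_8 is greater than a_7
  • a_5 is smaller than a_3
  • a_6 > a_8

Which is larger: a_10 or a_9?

Chaining the given relations: a_10 < a_14 < a_7 < a_8 < a_6 < a_5 < a_3 < a_12 < a_2 < a_15 < a_9.
So a_10 < a_9; a_9 is the larger of the two.

a_9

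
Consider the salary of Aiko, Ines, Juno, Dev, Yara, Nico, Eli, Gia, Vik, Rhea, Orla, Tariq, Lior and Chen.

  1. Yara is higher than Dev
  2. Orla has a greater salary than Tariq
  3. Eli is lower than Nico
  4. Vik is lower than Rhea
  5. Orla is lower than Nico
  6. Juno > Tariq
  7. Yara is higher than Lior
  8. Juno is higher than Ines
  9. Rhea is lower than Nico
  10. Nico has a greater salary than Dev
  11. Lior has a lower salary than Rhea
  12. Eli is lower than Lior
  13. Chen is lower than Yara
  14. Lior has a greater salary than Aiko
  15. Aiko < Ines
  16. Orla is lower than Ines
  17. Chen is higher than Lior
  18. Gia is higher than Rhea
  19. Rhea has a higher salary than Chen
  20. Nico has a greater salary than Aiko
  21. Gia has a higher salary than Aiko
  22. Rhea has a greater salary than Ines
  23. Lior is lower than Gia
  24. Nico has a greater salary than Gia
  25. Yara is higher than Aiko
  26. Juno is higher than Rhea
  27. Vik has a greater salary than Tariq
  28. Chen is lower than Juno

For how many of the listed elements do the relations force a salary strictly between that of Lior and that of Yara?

1

The relations place Lior below Yara. An element lies strictly between them when it is forced above Lior and also forced below Yara.
Above Lior: {Chen, Rhea, Gia, Juno, Nico}. Below Yara: {Aiko, Dev, Eli, Chen}.
Intersection: {Chen} — 1.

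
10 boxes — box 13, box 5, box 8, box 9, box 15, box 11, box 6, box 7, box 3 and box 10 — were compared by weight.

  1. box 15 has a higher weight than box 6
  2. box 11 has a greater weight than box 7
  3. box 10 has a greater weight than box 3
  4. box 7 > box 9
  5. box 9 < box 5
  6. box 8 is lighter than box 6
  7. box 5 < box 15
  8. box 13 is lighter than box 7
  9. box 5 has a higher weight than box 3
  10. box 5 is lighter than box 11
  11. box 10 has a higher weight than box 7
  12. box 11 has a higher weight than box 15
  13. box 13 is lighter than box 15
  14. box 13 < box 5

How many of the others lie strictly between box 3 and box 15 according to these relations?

Chaining upward from box 3 reaches: box 5, box 10, box 11.
Chaining downward from box 15 reaches: box 13, box 9, box 8, box 6, box 5.
Strictly between box 3 and box 15 are those in both lists: box 5 — 1 element.

1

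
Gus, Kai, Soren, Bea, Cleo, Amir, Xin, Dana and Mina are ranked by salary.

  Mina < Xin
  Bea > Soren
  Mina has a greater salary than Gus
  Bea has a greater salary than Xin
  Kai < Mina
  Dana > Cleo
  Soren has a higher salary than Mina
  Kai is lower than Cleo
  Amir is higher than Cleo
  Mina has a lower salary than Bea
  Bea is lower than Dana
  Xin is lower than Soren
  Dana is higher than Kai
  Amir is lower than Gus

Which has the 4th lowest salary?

Piecing the relations together gives one ordering: Kai < Cleo < Amir < Gus < Mina < Xin < Soren < Bea < Dana.
Counting 4 from the smallest end gives Gus.

Gus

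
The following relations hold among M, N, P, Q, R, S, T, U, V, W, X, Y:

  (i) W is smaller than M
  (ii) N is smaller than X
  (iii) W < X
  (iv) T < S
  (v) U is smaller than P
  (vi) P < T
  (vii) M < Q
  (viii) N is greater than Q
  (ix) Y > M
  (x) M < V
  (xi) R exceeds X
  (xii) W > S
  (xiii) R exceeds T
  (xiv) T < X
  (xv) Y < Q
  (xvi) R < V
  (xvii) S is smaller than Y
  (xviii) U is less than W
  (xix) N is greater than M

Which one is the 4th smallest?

Piecing the relations together gives one ordering: U < P < T < S < W < M < Y < Q < N < X < R < V.
The 4th smallest is S.

S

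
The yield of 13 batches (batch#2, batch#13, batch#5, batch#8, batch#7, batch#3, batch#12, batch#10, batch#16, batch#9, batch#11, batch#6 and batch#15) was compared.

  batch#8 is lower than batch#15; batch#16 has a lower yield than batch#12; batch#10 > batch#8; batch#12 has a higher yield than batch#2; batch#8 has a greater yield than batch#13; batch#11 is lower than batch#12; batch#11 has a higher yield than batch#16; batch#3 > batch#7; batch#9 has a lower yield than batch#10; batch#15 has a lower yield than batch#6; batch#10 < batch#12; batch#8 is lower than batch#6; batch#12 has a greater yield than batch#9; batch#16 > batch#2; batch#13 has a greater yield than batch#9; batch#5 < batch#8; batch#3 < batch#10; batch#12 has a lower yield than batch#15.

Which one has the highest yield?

batch#2 is not greatest since batch#2 < batch#12; batch#7 is not greatest since batch#7 < batch#3; batch#16 is not greatest since batch#16 < batch#12; batch#9 is not greatest since batch#9 < batch#10; batch#13 is not greatest since batch#13 < batch#8; batch#3 is not greatest since batch#3 < batch#10; batch#5 is not greatest since batch#5 < batch#8; batch#8 is not greatest since batch#8 < batch#6; batch#10 is not greatest since batch#10 < batch#12; batch#11 is not greatest since batch#11 < batch#12; batch#12 is not greatest since batch#12 < batch#15; batch#15 is not greatest since batch#15 < batch#6.
Only batch#6 has nothing above it, so batch#6 is the highest yield.

batch#6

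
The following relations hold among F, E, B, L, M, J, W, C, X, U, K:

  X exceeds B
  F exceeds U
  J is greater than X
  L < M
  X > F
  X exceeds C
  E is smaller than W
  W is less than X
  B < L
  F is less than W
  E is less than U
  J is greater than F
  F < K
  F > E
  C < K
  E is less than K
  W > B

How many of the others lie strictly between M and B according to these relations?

Chaining upward from B reaches: W, X, L, J.
Chaining downward from M reaches: L.
Strictly between B and M are those in both lists: L — 1 element.

1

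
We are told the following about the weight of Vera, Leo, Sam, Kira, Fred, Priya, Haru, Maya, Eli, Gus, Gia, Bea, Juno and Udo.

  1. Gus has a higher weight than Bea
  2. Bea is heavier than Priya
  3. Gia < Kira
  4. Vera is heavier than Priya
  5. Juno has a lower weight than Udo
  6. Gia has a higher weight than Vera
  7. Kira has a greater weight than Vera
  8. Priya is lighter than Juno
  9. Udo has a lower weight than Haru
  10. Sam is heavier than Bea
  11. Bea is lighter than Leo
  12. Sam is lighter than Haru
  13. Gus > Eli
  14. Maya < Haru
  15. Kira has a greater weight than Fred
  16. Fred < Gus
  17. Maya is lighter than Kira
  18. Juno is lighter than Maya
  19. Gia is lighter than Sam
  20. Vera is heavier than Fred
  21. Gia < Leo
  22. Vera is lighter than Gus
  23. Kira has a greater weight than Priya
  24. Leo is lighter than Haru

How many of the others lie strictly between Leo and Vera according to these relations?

1

The relations place Vera below Leo. An element lies strictly between them when it is forced above Vera and also forced below Leo.
Above Vera: {Gia, Sam, Kira, Gus, Haru}. Below Leo: {Fred, Priya, Bea, Gia}.
Intersection: {Gia} — 1.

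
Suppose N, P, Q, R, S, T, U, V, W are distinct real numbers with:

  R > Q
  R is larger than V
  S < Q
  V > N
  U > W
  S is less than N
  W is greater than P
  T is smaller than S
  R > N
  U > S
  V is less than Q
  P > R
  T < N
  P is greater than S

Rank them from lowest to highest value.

T < S < N < V < Q < R < P < W < U

Each adjacent pair is fixed by a given relation: T < S; S < N; N < V; V < Q; Q < R; R < P; P < W; W < U. Chaining them end to end gives the full order.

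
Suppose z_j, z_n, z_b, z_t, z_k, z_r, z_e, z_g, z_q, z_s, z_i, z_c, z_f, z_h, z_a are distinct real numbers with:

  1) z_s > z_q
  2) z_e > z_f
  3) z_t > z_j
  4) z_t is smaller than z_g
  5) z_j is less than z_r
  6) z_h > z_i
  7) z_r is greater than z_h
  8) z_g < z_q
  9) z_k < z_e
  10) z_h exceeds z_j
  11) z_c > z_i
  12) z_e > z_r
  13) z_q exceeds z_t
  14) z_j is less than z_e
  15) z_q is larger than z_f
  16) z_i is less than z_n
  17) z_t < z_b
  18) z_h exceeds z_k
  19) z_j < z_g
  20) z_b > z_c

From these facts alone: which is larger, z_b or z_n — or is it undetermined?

Following every chain through z_n: below z_n we get z_i.
z_b is not reached, and no chain runs the other way from z_b to z_n.
So the given relations leave the order of z_n and z_b undetermined.

undetermined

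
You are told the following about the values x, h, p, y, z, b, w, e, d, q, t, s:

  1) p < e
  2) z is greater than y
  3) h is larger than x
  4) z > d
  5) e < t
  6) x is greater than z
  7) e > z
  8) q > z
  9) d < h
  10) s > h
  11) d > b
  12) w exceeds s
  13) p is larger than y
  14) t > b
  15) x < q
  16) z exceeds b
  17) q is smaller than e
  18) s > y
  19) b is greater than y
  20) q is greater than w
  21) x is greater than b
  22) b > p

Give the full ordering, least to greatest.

y < p < b < d < z < x < h < s < w < q < e < t

Each adjacent pair is fixed by a given relation: y < p; p < b; b < d; d < z; z < x; x < h; h < s; s < w; w < q; q < e; e < t. Chaining them end to end gives the full order.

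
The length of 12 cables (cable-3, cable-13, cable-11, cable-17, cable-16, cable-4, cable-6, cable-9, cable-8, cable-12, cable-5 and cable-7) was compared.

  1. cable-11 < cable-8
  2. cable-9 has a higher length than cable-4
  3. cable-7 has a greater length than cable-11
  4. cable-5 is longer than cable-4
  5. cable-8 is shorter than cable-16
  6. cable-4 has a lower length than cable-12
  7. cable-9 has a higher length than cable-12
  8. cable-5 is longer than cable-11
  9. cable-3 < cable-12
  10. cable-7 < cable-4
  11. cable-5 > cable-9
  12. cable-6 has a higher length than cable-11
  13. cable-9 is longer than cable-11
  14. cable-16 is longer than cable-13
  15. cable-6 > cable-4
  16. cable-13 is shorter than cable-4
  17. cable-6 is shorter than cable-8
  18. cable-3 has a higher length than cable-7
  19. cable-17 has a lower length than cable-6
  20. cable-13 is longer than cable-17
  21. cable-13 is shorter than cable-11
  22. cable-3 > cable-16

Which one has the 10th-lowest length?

cable-12

Chaining the given pairs: cable-17 < cable-13 < cable-11 < cable-7 < cable-4 < cable-6 < cable-8 < cable-16 < cable-3 < cable-12 < cable-9 < cable-5.
Counting 10 from the smallest end gives cable-12.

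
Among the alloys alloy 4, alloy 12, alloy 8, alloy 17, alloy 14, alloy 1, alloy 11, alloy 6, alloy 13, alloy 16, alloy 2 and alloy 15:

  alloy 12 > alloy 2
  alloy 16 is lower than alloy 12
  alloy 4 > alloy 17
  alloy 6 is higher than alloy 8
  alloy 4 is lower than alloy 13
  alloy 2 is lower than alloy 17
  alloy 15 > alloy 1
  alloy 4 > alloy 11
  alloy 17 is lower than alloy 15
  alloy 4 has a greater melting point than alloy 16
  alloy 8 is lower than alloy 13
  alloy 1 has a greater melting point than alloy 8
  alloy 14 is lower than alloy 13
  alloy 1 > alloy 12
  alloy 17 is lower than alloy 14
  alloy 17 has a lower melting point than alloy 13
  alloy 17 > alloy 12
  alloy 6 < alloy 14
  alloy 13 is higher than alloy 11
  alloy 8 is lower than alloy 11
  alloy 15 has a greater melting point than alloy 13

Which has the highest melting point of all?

Chaining downward from alloy 15: directly below it, alloy 1, alloy 17, alloy 13; then alloy 8, alloy 2, alloy 12, alloy 11, alloy 4, alloy 14; then alloy 16, alloy 6.
That covers every other element, and nothing is given above alloy 15, so alloy 15 is the highest melting point.

alloy 15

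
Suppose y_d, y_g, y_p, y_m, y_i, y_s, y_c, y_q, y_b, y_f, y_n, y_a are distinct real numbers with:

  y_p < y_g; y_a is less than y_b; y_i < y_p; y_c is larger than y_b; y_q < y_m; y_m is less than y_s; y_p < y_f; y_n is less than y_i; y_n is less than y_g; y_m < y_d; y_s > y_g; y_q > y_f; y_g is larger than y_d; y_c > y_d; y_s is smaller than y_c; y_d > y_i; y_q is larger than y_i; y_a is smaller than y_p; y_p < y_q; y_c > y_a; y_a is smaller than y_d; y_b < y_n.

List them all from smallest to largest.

Each adjacent pair is fixed by a given relation: y_a < y_b; y_b < y_n; y_n < y_i; y_i < y_p; y_p < y_f; y_f < y_q; y_q < y_m; y_m < y_d; y_d < y_g; y_g < y_s; y_s < y_c. Chaining them end to end gives the full order.

y_a < y_b < y_n < y_i < y_p < y_f < y_q < y_m < y_d < y_g < y_s < y_c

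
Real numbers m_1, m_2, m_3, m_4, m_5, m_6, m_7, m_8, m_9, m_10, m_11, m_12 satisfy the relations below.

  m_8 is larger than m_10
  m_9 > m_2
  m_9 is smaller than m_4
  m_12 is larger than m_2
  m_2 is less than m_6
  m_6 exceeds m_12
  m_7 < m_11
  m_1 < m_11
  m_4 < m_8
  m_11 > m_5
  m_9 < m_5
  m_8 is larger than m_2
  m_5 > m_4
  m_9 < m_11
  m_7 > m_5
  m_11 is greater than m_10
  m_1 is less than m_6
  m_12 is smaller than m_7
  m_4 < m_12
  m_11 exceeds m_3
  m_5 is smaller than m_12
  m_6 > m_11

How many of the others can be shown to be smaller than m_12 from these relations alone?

From m_12 the given relations immediately reach m_2, m_4, m_5.
From those, m_9 — 4 in total.
No other element is forced below m_12 by the given relations, so the count is 4.

4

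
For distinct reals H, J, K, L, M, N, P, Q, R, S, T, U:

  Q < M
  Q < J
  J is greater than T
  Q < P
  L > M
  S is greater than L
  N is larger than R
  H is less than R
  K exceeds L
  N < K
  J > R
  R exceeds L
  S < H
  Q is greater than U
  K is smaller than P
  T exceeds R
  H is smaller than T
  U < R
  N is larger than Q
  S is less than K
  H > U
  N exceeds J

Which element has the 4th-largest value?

J

Chaining the given pairs: U < Q < M < L < S < H < R < T < J < N < K < P.
The 4th largest is J.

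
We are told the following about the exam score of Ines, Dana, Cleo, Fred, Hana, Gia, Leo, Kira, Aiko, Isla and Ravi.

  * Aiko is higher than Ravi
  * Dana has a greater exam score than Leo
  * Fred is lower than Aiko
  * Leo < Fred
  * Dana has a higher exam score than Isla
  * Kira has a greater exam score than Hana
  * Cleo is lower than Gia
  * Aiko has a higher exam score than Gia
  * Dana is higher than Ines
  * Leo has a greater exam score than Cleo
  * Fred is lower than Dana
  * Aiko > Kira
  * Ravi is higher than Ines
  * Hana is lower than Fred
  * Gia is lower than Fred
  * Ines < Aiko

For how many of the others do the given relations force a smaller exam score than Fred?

4

The elements the relations force below Fred are Cleo, Gia, Leo, Hana — no chain reaches any other.
That is 4.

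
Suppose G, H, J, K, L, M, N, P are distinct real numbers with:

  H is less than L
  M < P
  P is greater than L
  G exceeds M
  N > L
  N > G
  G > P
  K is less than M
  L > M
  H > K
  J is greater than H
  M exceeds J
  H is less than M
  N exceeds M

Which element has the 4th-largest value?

L

The consecutive relations fix a unique order: K < H < J < M < L < P < G < N.
The 4th largest is L.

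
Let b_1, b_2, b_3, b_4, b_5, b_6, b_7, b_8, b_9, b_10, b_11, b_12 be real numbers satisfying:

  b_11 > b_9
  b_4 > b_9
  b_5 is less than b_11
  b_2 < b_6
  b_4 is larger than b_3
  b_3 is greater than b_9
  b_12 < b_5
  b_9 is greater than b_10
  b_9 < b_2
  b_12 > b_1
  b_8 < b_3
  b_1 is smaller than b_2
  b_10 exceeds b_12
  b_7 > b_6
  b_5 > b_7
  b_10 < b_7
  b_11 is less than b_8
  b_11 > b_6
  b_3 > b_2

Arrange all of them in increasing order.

b_1 < b_12 < b_10 < b_9 < b_2 < b_6 < b_7 < b_5 < b_11 < b_8 < b_3 < b_4

Nothing is placed below b_1, so it is least; from there b_1 < b_12; b_12 < b_10; b_10 < b_9; b_9 < b_2; b_2 < b_6; b_6 < b_7; b_7 < b_5; b_5 < b_11; b_11 < b_8; b_8 < b_3; b_3 < b_4, each given directly.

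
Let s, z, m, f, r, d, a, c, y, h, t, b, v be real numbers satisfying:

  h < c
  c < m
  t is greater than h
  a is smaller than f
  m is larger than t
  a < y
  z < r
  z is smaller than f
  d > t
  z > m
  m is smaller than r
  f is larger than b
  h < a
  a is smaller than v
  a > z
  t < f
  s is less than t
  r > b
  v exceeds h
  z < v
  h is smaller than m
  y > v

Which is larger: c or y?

c < m < z < a < v < y, by transitivity through m, z, a, v.
So c < y; y is the larger of the two.

y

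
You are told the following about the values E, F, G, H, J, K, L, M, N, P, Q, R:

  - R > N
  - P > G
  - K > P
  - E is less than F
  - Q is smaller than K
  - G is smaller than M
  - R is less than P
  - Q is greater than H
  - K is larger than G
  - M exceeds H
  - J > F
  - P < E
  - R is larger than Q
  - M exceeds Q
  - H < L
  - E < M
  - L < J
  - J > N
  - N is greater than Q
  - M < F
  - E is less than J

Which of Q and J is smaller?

Q

Chaining the given relations: Q < N < R < P < E < M < F < J.
So Q < J; Q is the smaller of the two.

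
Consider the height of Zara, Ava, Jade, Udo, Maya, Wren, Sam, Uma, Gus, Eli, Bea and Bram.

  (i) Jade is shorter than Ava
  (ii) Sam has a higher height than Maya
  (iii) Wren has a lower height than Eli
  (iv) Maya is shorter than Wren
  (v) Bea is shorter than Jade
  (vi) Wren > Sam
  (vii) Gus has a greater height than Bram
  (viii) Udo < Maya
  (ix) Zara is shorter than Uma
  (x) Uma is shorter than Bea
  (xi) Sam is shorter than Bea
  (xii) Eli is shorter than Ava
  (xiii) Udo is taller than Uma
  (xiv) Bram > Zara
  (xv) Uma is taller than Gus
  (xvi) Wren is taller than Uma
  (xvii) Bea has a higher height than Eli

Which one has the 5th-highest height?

Chaining the given pairs: Zara < Bram < Gus < Uma < Udo < Maya < Sam < Wren < Eli < Bea < Jade < Ava.
The 5th largest is Wren.

Wren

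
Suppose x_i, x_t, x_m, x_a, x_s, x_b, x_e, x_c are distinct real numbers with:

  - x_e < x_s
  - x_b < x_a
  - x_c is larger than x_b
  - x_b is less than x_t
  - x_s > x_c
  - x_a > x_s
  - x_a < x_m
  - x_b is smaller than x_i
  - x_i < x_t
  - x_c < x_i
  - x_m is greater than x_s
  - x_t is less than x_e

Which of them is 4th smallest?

x_t

Piecing the relations together gives one ordering: x_b < x_c < x_i < x_t < x_e < x_s < x_a < x_m.
Counting 4 from the smallest end gives x_t.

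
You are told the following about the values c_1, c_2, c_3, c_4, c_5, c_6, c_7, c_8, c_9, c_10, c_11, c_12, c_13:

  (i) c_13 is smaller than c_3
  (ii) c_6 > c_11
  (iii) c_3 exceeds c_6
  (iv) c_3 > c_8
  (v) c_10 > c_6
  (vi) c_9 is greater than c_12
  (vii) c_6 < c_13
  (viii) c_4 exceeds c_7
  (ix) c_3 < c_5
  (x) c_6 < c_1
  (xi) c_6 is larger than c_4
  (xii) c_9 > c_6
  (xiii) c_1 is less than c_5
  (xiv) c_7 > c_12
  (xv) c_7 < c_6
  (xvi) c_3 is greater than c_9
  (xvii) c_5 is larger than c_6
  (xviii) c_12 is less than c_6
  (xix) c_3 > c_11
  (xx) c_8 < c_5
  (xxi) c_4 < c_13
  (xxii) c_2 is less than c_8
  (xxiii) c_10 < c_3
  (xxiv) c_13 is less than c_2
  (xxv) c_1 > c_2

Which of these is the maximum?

c_5

Chaining downward from c_5: directly below it, c_6, c_8, c_3, c_1; then c_12, c_7, c_11, c_4, c_13, c_2, c_9, c_10.
That covers every other element, and nothing is given above c_5, so c_5 is the maximum.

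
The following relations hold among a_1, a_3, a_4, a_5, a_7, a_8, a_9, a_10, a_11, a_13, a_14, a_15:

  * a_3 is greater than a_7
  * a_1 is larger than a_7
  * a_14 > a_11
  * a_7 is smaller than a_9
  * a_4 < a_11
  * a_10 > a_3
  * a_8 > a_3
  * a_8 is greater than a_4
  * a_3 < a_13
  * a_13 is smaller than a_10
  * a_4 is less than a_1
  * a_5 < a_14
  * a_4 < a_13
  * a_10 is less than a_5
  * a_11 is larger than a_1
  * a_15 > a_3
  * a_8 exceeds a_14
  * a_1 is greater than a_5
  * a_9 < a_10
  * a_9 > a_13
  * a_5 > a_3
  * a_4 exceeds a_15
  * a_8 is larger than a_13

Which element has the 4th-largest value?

a_1

Piecing the relations together gives one ordering: a_7 < a_3 < a_15 < a_4 < a_13 < a_9 < a_10 < a_5 < a_1 < a_11 < a_14 < a_8.
The 4th largest is a_1.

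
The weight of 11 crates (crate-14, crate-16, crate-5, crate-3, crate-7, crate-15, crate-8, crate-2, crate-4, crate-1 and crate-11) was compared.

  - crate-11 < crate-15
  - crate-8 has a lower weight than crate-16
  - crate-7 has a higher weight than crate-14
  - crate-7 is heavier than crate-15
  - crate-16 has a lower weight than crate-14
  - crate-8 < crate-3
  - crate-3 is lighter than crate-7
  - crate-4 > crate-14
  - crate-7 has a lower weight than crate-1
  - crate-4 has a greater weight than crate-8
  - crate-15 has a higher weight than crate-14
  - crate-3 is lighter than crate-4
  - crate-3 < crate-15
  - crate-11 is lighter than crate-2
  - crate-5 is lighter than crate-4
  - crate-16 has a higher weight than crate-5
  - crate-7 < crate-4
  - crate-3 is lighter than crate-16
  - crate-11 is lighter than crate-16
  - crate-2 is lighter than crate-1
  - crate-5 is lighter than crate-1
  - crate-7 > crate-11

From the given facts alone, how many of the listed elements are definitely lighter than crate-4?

8

Directly below crate-4: crate-8, crate-3, crate-5, crate-14, crate-7.
One step further: crate-11, crate-16, crate-15 (8 so far).
No other element is forced below crate-4 by the given relations, so the count is 8.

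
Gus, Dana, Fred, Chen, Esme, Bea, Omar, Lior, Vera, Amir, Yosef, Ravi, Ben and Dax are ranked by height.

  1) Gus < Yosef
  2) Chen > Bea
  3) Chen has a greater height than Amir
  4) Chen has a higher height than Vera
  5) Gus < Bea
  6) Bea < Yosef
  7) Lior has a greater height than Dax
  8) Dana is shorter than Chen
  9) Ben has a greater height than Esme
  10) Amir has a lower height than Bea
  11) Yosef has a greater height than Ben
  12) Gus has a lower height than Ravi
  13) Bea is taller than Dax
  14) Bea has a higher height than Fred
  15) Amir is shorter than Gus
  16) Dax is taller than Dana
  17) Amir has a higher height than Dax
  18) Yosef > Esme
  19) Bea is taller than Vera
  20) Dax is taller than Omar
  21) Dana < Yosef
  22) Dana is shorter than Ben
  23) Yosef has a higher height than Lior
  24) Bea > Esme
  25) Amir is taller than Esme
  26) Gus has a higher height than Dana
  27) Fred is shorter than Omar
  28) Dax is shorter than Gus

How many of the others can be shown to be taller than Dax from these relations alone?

The elements the relations force above Dax are Lior, Amir, Gus, Bea, Chen, Yosef, Ravi — no chain reaches any other.
That is 7.

7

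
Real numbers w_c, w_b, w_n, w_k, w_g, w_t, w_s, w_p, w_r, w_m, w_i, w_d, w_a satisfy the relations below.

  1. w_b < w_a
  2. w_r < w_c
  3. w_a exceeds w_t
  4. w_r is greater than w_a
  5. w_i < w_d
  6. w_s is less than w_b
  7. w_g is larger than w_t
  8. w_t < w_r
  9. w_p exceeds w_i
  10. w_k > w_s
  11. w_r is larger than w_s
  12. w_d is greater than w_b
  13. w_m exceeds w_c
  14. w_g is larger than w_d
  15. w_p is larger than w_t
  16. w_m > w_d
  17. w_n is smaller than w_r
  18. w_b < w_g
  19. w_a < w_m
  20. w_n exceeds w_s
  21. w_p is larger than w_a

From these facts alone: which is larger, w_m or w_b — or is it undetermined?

w_m

w_b < w_a < w_r < w_c < w_m, by transitivity through w_a, w_r, w_c.
So w_m is larger.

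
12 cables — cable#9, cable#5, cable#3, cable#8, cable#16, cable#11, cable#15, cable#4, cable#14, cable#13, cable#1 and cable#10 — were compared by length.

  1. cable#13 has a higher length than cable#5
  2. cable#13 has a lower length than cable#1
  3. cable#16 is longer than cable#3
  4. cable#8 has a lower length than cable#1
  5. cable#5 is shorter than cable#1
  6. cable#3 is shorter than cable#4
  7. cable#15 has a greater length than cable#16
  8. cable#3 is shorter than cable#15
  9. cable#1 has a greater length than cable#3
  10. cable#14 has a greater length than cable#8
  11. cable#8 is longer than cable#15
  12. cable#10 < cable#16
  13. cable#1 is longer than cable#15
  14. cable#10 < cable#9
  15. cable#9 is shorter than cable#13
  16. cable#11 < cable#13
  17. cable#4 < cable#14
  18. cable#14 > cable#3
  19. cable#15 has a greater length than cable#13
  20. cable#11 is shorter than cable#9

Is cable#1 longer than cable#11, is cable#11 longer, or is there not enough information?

The relevant relations are cable#11 < cable#9; cable#9 < cable#13; cable#13 < cable#15; cable#15 < cable#8; cable#8 < cable#1.
Chaining these gives cable#11 < cable#9 < cable#13 < cable#15 < cable#8 < cable#1.
So cable#1 is longer.

cable#1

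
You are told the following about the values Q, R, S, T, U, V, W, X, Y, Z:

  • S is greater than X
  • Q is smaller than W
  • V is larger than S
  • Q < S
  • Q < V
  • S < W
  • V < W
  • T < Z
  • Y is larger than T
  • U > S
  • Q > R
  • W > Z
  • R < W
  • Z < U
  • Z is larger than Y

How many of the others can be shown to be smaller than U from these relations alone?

7

From U the given relations immediately reach Z, S.
From those, X, T, Y, Q — 6 in total.
From those, R — 7 in total.
No other element is forced below U by the given relations, so the count is 7.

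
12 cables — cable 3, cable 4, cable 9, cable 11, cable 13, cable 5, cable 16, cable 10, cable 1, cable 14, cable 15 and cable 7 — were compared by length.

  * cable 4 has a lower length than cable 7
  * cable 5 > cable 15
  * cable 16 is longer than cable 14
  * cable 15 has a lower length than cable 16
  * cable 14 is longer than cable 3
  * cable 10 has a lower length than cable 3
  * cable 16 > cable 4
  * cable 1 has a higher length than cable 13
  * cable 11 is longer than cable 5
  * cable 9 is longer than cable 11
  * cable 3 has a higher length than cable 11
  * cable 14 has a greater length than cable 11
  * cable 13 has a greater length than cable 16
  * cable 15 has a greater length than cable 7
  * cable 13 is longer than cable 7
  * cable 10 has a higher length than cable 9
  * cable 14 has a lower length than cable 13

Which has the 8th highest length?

Chaining the given pairs: cable 4 < cable 7 < cable 15 < cable 5 < cable 11 < cable 9 < cable 10 < cable 3 < cable 14 < cable 16 < cable 13 < cable 1.
The 8th largest is cable 11.

cable 11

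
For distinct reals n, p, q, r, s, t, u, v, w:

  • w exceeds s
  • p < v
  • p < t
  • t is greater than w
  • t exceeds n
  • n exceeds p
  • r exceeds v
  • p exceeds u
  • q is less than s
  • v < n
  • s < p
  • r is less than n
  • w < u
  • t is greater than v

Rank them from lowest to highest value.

q < s < w < u < p < v < r < n < t

The consecutive links are each given: q < s; s < w; w < u; u < p; p < v; v < r; r < n; n < t.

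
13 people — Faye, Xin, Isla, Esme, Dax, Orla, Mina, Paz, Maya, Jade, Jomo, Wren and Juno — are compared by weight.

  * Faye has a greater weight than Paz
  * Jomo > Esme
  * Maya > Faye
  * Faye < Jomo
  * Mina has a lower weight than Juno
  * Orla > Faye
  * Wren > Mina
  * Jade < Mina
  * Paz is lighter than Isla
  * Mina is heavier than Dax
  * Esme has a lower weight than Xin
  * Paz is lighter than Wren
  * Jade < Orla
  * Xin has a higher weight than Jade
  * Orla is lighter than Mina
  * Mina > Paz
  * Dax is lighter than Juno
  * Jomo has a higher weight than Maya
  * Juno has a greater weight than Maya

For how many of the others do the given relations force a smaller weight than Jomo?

From Jomo the given relations immediately reach Faye, Esme, Maya.
From those, Paz — 4 in total.
No other element is forced below Jomo by the given relations, so the count is 4.

4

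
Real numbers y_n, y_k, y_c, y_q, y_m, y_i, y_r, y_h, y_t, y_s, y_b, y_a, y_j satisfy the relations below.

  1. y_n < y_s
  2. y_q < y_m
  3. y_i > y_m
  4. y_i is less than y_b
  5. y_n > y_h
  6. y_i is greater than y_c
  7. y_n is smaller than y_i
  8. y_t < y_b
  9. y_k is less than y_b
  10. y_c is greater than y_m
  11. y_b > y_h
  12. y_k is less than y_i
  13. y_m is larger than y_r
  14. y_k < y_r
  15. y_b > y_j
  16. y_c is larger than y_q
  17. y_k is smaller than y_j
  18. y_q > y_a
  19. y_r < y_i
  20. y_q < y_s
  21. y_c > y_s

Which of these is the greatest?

Chaining downward from y_b: directly below it, y_k, y_h, y_j, y_i, y_t; then y_r, y_n, y_m, y_c; then y_q, y_s; then y_a.
That covers every other element, and nothing is given above y_b, so y_b is the greatest.

y_b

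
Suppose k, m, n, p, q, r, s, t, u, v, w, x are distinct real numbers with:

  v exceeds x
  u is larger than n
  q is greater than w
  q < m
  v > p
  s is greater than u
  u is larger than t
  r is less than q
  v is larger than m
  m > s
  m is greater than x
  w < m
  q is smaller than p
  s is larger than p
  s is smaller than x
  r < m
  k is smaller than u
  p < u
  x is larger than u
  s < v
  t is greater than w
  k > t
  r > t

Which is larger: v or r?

v

Following the relations from r: r < q < p < s < x < m < v.
So r < v; v is the larger of the two.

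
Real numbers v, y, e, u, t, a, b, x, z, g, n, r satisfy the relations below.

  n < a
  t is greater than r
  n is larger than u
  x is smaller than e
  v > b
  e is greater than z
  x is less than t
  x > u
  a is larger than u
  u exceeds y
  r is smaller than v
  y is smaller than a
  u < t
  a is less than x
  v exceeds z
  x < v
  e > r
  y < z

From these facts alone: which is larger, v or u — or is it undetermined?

v

The relevant relations are u < n; n < a; a < x; x < v.
Chaining these gives u < n < a < x < v.
So v is larger.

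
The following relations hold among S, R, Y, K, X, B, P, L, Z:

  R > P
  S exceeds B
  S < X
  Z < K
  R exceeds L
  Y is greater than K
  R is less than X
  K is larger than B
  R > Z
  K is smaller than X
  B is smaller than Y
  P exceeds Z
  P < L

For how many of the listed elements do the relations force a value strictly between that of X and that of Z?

Chaining upward from Z reaches: P, L, K, Y, R.
Chaining downward from X reaches: B, P, L, S, K, R.
Strictly between Z and X are those in both lists: P, L, K, R — 4 elements.

4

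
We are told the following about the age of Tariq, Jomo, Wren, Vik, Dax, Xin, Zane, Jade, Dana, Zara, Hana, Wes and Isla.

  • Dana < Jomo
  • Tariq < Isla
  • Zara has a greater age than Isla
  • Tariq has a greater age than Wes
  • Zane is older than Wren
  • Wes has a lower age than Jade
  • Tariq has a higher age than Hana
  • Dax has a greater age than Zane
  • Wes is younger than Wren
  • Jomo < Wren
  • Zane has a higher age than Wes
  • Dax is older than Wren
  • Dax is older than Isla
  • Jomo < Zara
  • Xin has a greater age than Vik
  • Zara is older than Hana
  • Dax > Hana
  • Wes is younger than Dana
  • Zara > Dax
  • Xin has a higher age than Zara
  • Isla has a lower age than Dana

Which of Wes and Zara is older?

Wes < Tariq and Tariq < Isla give Wes < Isla.
With Isla < Dana: Wes < Tariq < Isla < Dana.
With Dana < Jomo: Wes < Tariq < Isla < Dana < Jomo.
Then Jomo < Wren extends the chain to Wren.
With Wren < Zane: Wes < Tariq < Isla < Dana < Jomo < Wren < Zane.
Then Zane < Dax extends the chain to Dax.
With Dax < Zara: Wes < Tariq < Isla < Dana < Jomo < Wren < Zane < Dax < Zara.
So Wes < Zara; Zara is the older of the two.

Zara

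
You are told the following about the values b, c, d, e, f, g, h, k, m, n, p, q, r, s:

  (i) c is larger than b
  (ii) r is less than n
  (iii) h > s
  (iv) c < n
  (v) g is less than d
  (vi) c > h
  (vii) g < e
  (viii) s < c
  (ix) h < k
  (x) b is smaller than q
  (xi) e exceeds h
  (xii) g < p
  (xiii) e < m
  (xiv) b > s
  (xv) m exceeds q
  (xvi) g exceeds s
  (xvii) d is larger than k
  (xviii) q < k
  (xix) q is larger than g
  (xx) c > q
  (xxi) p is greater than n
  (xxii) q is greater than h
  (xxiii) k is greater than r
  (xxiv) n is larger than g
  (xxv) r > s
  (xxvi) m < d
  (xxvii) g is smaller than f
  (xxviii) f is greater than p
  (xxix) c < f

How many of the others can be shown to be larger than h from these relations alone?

Directly above h: e, q, c, k.
One step further: m, n, d, f (8 so far).
One step further: p (9 so far).
No other element is forced above h by the given relations, so the count is 9.

9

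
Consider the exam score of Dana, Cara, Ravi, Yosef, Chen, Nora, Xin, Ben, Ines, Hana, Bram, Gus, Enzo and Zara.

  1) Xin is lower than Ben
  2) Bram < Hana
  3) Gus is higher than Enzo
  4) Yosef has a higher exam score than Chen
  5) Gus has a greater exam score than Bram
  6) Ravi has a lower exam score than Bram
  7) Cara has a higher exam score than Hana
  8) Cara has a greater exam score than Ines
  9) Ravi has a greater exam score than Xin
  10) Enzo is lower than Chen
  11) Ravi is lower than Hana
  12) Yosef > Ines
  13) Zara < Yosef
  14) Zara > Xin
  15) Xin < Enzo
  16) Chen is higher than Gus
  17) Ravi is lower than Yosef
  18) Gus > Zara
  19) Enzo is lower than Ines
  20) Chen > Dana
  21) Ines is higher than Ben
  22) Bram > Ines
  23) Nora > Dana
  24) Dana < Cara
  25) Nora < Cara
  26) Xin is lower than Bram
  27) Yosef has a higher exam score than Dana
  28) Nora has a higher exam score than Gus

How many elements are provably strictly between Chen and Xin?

Chaining upward from Xin reaches: Enzo, Ben, Ravi, Ines, Zara, Bram, Hana, Gus, Nora, Cara, Yosef.
Chaining downward from Chen reaches: Enzo, Ben, Ravi, Ines, Zara, Dana, Bram, Gus.
Strictly between Xin and Chen are those in both lists: Enzo, Ben, Ravi, Ines, Zara, Bram, Gus — 7 elements.

7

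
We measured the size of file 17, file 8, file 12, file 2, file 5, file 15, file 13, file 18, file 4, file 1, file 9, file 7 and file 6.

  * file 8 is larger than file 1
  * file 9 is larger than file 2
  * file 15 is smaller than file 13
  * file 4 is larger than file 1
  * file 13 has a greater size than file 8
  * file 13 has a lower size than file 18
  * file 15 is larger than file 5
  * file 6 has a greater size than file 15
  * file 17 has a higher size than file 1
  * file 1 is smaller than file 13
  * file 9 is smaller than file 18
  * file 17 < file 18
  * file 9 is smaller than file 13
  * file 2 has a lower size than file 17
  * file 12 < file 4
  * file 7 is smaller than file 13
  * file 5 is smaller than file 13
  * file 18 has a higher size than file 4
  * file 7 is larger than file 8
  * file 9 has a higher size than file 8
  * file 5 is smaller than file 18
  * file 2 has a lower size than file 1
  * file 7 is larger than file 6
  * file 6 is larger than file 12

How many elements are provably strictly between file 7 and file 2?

The relations place file 2 below file 7. An element lies strictly between them when it is forced above file 2 and also forced below file 7.
Above file 2: {file 1, file 4, file 17, file 8, file 9, file 13, file 18}. Below file 7: {file 5, file 1, file 15, file 12, file 8, file 6}.
Intersection: {file 1, file 8} — 2.

2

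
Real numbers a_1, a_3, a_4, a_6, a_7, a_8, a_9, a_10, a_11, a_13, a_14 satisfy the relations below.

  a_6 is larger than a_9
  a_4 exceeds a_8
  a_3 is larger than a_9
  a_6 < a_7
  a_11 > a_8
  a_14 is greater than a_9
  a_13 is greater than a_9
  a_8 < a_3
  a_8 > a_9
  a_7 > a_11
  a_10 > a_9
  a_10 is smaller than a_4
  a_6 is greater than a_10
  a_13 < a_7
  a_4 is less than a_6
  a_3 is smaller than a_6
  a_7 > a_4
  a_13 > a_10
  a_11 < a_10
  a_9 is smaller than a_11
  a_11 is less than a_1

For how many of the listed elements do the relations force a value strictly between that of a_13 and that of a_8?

2

Chaining upward from a_8 reaches: a_11, a_10, a_3, a_1, a_4, a_6, a_7.
Chaining downward from a_13 reaches: a_9, a_11, a_10.
Strictly between a_8 and a_13 are those in both lists: a_11, a_10 — 2 elements.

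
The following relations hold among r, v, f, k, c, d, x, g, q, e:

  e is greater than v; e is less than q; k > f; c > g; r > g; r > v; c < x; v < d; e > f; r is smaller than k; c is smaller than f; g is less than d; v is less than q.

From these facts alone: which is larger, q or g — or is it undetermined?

The relevant relations are g < c; c < f; f < e; e < q.
Chaining these gives g < c < f < e < q.
So q is larger.

q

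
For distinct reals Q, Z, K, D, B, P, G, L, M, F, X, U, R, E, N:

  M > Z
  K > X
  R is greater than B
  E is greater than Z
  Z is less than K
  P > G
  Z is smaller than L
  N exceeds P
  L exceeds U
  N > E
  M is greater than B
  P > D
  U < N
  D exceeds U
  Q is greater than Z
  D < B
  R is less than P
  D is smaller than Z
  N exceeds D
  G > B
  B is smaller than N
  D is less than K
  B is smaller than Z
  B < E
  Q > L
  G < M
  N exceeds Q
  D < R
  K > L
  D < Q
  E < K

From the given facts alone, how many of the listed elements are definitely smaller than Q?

5

Directly below Q: D, Z, L.
One step further: U, B (5 so far).
Nothing else is reachable below Q; 5 in all.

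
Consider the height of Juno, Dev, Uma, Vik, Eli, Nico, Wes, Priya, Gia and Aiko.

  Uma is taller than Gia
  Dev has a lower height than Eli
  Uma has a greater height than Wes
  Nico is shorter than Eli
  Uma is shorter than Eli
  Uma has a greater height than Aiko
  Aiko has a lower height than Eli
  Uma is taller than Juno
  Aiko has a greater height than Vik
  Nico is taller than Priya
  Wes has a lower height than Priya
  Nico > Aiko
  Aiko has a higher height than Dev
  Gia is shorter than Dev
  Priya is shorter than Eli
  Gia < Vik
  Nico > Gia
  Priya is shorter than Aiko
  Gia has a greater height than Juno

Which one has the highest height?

Wes is not greatest since Wes < Priya; Juno is not greatest since Juno < Gia; Priya is not greatest since Priya < Nico; Gia is not greatest since Gia < Vik; Vik is not greatest since Vik < Aiko; Dev is not greatest since Dev < Aiko; Aiko is not greatest since Aiko < Nico; Uma is not greatest since Uma < Eli; Nico is not greatest since Nico < Eli.
Only Eli has nothing above it, so Eli is the highest height.

Eli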